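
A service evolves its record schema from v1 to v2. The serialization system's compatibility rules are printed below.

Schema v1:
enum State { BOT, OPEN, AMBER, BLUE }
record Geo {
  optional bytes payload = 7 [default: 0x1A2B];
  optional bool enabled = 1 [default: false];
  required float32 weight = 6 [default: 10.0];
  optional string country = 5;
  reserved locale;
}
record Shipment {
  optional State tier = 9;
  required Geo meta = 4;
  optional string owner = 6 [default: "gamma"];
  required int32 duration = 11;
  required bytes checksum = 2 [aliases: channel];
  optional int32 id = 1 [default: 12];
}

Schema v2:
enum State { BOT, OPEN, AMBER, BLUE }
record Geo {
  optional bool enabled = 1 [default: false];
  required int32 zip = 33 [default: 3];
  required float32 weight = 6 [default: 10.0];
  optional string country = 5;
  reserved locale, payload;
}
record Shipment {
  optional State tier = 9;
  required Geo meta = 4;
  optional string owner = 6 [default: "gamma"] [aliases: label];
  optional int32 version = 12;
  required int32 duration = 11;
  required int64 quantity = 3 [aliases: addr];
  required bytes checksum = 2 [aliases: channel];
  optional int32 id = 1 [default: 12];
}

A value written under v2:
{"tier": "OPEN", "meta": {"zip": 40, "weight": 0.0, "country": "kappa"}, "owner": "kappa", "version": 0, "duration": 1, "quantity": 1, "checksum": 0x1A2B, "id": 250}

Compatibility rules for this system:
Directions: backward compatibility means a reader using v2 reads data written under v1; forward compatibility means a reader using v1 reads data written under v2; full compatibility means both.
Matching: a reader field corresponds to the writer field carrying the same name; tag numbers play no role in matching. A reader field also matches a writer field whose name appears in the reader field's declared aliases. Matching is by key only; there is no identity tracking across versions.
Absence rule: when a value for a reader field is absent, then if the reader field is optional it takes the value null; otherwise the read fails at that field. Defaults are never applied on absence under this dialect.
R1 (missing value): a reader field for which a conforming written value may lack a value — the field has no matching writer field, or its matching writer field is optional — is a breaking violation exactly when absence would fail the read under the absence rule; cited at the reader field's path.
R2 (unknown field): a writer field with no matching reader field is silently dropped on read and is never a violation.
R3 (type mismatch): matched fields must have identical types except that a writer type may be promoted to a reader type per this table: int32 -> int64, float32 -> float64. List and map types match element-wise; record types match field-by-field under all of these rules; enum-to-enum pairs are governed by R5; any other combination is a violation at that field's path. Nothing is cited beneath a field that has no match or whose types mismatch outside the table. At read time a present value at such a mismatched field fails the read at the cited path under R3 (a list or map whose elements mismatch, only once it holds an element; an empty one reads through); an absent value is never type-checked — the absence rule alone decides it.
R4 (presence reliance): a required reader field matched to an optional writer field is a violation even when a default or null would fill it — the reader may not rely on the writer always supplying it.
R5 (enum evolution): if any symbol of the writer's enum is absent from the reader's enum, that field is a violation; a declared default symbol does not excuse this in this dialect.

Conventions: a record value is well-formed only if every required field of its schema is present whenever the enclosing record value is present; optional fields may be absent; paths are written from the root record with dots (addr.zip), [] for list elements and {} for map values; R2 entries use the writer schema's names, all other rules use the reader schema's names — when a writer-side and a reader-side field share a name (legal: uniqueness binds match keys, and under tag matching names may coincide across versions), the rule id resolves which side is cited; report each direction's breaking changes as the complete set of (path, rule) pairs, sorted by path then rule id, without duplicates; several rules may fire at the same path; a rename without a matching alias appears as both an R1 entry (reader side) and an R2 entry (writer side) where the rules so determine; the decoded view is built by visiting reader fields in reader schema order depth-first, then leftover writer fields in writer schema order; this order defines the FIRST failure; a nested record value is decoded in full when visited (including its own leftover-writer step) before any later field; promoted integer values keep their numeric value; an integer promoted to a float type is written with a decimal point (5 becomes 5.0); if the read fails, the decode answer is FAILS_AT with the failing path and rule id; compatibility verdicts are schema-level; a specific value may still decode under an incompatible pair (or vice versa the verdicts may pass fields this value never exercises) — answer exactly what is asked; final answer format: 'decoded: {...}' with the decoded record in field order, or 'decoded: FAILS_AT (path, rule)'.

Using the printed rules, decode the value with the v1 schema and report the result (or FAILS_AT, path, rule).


the writer's type comes first in each Shipment pair
decode (reader v1):
  tier := "OPEN"
  meta.payload := null (not supplied -> null)
  meta.enabled := null (not supplied -> null)
  meta.weight := 0.0
  meta.country := "kappa"
  writer meta.zip: unmatched, discarded
  owner := "kappa"
  duration := 1
  checksum := 0x1A2B
  id := 250
  writer version: unmatched, discarded
  writer quantity: unmatched, discarded
  => decoded: {"tier": "OPEN", "meta": {"payload": null, "enabled": null, "weight": 0.0, "country": "kappa"}, "owner": "kappa", "duration": 1, "checksum": 0x1A2B, "id": 250}
the other Shipment changes do not affect what is asked:
  added field version to record Shipment: optional int32, tag 12 (in v2 it sits immediately before duration) -> triggers nothing under the printed rules; the Shipment answer is the same either way
  added field zip to record Geo: required int32, tag 33, default 3 (in v2 it sits immediately before weight) -> schema-level compatibility only; this Shipment value's decode is unchanged
  added field quantity to record Shipment: required int64, tag 3 (in v2 it sits immediately before checksum) -> schema-level compatibility only; this Shipment value's decode is unchanged
  removed field payload from record Geo (its key "payload" joins the reserved list) -> triggers nothing under the printed rules; the Shipment answer is the same either way

decoded: {"tier": "OPEN", "meta": {"payload": null, "enabled": null, "weight": 0.0, "country": "kappa"}, "owner": "kappa", "duration": 1, "checksum": 0x1A2B, "id": 250}


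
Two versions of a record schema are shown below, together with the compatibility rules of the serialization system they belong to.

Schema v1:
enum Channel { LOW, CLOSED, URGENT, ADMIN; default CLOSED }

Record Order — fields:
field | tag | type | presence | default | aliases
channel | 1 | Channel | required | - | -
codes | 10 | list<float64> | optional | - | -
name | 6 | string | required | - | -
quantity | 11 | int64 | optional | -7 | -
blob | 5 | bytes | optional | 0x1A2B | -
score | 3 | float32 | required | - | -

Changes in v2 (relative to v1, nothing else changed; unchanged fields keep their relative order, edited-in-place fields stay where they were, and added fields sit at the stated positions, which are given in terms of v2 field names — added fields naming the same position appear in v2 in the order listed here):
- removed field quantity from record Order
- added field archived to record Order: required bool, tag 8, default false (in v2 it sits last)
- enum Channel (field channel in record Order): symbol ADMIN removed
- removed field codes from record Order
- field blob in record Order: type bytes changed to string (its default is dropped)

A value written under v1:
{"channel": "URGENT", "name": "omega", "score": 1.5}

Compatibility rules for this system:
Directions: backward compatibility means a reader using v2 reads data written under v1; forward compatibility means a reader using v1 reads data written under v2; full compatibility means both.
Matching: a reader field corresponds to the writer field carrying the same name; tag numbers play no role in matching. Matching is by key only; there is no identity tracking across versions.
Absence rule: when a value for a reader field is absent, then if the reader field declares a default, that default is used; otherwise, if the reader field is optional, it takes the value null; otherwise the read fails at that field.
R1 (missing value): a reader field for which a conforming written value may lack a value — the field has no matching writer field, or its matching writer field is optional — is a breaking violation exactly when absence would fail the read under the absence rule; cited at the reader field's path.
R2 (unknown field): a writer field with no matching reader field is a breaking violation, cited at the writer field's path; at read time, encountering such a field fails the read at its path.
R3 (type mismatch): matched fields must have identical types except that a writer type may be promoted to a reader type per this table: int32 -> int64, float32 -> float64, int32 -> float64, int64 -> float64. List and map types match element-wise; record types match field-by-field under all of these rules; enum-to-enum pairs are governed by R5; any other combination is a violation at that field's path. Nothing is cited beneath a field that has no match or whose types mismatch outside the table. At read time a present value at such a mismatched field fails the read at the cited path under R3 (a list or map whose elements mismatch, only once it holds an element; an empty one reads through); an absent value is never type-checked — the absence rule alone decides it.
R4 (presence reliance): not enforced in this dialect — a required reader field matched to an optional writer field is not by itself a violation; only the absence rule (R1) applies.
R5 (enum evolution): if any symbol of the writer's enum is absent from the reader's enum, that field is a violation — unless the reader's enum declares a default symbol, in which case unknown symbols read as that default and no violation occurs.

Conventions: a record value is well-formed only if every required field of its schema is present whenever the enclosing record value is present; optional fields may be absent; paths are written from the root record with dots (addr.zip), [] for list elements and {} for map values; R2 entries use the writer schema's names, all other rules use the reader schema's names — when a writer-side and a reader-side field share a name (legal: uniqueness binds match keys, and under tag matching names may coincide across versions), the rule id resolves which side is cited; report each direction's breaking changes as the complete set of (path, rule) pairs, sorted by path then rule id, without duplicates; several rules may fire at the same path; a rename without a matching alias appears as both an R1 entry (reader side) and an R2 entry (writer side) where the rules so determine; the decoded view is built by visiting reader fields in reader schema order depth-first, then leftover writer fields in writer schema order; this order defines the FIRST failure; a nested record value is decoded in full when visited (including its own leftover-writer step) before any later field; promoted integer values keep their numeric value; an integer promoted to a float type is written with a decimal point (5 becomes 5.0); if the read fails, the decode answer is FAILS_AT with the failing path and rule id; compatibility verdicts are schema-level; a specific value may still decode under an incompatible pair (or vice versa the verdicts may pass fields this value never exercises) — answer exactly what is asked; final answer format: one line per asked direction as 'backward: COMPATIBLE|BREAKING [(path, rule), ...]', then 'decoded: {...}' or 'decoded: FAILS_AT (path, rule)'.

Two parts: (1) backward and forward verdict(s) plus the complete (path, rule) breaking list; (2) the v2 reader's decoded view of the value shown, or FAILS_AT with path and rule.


in Order below, arrows point writer -> reader
checking backward for Order: reader v2 against writer v1:
  channel: Channel -> Channel, writer required; from channel
  name: string -> string, writer required; from name
  blob: bytes -> string, writer optional; from blob
  score: float32 -> float32, writer required; from score
  archived has no writer counterpart
  leftover writer field: codes
  leftover writer field: quantity
  breaking: (blob, R3)
  breaking: (codes, R2)
  breaking: (quantity, R2)
  => backward: BREAKING (3)
checking forward for Order: reader v1 against writer v2:
  channel: Channel -> Channel, writer required; from channel
  codes has no writer counterpart
  name: string -> string, writer required; from name
  quantity has no writer counterpart
  blob: string -> bytes, writer optional; from blob
  score: float32 -> float32, writer required; from score
  leftover writer field: archived
  breaking: (archived, R2)
  breaking: (blob, R3)
  => forward: BREAKING (2)
decode walk for Order under reader schema v2:
  channel := "URGENT"
  name := "omega"
  blob := null (not supplied -> null)
  score := 1.5
  archived := false (no value, default fills)
  => decoded: {"channel": "URGENT", "name": "omega", "blob": null, "score": 1.5, "archived": false}

backward: BREAKING [(blob, R3), (codes, R2), (quantity, R2)]; forward: BREAKING [(archived, R2), (blob, R3)]; decoded: {"channel": "URGENT", "name": "omega", "blob": null, "score": 1.5, "archived": false}


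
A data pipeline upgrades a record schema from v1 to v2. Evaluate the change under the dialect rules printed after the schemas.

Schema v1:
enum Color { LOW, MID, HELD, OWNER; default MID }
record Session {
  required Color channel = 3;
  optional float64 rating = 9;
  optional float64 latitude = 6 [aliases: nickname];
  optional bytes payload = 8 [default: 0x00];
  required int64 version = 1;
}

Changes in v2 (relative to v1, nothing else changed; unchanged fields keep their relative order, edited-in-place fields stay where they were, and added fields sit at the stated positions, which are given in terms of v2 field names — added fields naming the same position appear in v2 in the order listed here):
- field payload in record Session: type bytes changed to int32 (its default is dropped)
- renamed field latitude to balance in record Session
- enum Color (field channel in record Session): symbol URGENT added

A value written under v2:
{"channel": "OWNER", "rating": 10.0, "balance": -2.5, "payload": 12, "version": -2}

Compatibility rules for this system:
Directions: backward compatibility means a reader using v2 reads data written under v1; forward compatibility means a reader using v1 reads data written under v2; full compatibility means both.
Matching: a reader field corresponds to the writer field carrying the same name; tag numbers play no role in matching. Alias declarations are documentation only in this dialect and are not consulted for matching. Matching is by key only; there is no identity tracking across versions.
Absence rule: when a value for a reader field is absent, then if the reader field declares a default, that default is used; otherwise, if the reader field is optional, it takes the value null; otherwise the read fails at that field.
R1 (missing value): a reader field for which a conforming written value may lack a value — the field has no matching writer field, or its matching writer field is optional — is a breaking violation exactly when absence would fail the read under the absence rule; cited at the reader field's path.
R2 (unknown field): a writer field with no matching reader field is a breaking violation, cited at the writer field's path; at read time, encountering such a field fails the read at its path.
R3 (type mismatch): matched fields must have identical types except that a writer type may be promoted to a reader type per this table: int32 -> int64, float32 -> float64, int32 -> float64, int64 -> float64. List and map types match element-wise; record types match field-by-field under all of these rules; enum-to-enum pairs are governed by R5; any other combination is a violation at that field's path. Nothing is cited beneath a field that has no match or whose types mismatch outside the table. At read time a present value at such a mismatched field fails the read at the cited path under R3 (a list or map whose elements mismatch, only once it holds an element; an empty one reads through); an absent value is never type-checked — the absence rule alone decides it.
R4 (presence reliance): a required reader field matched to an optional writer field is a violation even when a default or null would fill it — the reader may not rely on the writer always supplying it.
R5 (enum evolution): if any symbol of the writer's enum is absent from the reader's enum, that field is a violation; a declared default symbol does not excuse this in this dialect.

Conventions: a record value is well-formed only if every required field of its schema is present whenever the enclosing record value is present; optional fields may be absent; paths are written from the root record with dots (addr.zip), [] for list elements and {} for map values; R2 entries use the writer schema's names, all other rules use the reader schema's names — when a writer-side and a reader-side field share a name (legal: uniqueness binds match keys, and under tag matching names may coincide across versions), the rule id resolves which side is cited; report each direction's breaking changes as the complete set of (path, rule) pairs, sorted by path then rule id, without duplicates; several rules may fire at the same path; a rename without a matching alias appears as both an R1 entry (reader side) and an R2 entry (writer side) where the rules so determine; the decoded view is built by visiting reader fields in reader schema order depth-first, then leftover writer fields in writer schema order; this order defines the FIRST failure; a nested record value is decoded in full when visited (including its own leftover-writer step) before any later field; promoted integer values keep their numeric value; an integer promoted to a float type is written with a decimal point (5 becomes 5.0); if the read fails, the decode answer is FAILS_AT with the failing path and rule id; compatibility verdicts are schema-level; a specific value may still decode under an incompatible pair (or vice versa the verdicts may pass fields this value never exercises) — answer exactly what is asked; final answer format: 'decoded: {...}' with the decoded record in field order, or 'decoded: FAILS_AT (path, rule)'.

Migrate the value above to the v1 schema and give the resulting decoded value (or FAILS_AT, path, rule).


decoded: FAILS_AT (payload, R3)

each type pair in Session: writer, then reader
migrating the Session value to v1:
  channel := "OWNER"
  rating := 10.0
  latitude := null (missing; optional => null)
  read fails at payload under R3
  => FAILS_AT (payload, R3)
remaining Session differences; none change what is asked:
  renamed field latitude to balance in record Session -> changes Session's schema-level verdicts only — the decode of this value is the same
  enum Color (field channel in record Session): symbol URGENT added -> changes Session's schema-level verdicts only — the decode of this value is the same


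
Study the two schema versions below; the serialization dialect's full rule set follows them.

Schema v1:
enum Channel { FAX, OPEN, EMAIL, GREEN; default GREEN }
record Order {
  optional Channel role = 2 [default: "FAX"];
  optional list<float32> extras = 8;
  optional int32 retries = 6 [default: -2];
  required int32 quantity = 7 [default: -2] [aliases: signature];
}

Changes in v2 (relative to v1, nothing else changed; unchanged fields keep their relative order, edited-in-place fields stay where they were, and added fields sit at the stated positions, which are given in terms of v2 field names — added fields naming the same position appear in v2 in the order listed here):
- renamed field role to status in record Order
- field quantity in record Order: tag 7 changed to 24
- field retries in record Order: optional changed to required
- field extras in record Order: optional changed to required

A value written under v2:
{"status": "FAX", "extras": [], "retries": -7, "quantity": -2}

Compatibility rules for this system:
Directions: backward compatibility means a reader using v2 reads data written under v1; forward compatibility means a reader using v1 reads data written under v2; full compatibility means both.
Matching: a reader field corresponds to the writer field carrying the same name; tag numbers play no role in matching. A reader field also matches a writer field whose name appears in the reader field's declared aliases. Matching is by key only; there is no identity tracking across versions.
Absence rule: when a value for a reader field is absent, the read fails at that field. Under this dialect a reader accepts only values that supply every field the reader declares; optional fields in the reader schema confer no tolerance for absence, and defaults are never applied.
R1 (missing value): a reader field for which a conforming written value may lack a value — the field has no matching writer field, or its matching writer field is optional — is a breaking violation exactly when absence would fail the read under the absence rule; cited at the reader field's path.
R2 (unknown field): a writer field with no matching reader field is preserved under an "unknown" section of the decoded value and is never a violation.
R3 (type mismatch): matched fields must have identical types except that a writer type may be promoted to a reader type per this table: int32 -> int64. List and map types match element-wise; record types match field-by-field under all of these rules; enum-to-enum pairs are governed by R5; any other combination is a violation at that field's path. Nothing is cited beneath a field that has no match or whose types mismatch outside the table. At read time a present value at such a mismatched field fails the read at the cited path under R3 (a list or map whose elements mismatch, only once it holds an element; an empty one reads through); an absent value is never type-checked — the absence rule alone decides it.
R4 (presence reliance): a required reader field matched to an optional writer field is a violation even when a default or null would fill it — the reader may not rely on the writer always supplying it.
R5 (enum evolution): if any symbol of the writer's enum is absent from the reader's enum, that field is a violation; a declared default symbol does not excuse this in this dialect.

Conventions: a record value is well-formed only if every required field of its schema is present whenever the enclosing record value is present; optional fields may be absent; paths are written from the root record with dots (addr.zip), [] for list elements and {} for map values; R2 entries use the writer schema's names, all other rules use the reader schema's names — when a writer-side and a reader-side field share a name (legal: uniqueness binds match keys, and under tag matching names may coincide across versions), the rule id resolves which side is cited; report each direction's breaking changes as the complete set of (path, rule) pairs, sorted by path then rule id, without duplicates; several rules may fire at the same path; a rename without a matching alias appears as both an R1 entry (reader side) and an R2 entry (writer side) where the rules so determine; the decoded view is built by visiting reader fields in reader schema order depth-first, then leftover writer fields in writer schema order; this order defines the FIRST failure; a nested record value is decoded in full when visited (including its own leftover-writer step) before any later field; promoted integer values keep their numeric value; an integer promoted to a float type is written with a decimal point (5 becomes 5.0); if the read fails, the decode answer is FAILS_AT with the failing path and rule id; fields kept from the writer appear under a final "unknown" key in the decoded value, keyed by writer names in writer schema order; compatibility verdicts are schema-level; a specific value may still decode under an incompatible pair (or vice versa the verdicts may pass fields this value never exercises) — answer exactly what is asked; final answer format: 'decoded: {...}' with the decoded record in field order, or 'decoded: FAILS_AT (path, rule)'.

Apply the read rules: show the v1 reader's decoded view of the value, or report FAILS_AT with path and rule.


each type pair in Order: writer, then reader
decode walk for Order under reader schema v1:
  read fails at role under R1 (no fill)
  => FAILS_AT (role, R1)
the rest of the Order diff is inert for this question:
  field quantity in record Order: tag 7 changed to 24 -> fires no rule on Order under this dialect and leaves the result unchanged
  field retries in record Order: optional changed to required -> a verdict-level change on Order — the shown value reads the same
  field extras in record Order: optional changed to required -> a verdict-level change on Order — the shown value reads the same

decoded: FAILS_AT (role, R1)


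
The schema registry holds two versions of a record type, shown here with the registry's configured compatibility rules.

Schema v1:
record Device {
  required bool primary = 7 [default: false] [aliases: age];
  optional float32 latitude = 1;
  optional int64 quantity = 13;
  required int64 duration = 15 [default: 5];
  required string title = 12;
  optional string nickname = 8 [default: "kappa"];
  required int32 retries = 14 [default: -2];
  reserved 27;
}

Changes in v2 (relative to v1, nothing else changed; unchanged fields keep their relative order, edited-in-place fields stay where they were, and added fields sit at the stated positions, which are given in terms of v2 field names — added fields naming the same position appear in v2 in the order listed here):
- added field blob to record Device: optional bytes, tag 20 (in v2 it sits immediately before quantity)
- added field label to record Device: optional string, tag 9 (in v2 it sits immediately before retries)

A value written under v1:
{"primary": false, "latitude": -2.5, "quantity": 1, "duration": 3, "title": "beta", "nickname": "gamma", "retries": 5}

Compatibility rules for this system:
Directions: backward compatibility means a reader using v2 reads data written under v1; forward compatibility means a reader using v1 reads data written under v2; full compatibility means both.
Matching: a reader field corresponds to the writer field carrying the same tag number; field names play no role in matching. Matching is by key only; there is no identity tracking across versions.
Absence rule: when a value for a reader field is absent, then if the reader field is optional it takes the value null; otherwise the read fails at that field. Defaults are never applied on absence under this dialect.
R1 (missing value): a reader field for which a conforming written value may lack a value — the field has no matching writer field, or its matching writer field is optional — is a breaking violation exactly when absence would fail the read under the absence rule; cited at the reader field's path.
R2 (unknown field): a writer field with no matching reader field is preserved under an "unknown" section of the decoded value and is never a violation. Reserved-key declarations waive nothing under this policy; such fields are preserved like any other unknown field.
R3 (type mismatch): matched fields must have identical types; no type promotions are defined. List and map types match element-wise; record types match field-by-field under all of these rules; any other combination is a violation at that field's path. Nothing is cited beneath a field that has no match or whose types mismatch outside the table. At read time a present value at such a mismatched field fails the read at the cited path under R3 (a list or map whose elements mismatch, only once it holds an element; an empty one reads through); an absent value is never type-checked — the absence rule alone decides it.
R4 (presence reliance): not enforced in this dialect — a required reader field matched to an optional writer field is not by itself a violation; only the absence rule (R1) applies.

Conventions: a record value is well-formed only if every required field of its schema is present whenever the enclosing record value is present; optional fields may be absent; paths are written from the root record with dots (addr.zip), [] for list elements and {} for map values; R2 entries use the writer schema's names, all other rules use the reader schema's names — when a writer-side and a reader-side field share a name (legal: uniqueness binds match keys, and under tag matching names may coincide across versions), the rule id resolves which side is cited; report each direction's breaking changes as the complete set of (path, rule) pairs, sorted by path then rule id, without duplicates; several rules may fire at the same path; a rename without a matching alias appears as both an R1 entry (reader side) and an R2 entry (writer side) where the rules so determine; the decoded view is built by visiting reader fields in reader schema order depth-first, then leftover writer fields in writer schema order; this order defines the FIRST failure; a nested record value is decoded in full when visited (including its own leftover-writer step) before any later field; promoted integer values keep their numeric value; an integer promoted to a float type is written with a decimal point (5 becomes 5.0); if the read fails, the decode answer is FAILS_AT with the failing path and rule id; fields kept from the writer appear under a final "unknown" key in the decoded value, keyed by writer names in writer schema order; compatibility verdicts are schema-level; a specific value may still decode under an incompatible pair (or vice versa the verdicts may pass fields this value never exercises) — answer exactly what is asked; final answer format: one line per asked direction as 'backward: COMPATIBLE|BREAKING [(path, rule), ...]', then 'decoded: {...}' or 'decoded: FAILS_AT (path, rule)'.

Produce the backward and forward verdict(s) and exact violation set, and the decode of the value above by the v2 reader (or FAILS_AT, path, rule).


backward: COMPATIBLE []; forward: COMPATIBLE []; decoded: {"primary": false, "latitude": -2.5, "blob": null, "quantity": 1, "duration": 3, "title": "beta", "nickname": "gamma", "label": null, "retries": 5}

the writer's type comes first in each Device pair
backward analysis of Device with v2 as reader and v1 as writer:
  primary: bool -> bool, writer required; from primary
  latitude: float32 -> float32, writer optional; from latitude
  blob: no writer match
  quantity: int64 -> int64, writer optional; from quantity
  duration: int64 -> int64, writer required; from duration
  title: string -> string, writer required; from title
  nickname: string -> string, writer optional; from nickname
  label: no writer match
  retries: int32 -> int32, writer required; from retries
  => no violations; backward on Device: COMPATIBLE
forward analysis of Device with v1 as reader and v2 as writer:
  primary: bool -> bool, writer required; from primary
  latitude: float32 -> float32, writer optional; from latitude
  quantity: int64 -> int64, writer optional; from quantity
  duration: int64 -> int64, writer required; from duration
  title: string -> string, writer required; from title
  nickname: string -> string, writer optional; from nickname
  retries: int32 -> int32, writer required; from retries
  blob (writer side), unknown to reader
  label (writer side), unknown to reader
  => no violations; forward on Device: COMPATIBLE
decoding the Device value with the v2 reader:
  primary := false
  latitude := -2.5
  blob := null (not supplied -> null)
  quantity := 1
  duration := 3
  title := "beta"
  nickname := "gamma"
  label := null (not supplied -> null)
  retries := 5
  => decoded: {"primary": false, "latitude": -2.5, "blob": null, "quantity": 1, "duration": 3, "title": "beta", "nickname": "gamma", "label": null, "retries": 5}


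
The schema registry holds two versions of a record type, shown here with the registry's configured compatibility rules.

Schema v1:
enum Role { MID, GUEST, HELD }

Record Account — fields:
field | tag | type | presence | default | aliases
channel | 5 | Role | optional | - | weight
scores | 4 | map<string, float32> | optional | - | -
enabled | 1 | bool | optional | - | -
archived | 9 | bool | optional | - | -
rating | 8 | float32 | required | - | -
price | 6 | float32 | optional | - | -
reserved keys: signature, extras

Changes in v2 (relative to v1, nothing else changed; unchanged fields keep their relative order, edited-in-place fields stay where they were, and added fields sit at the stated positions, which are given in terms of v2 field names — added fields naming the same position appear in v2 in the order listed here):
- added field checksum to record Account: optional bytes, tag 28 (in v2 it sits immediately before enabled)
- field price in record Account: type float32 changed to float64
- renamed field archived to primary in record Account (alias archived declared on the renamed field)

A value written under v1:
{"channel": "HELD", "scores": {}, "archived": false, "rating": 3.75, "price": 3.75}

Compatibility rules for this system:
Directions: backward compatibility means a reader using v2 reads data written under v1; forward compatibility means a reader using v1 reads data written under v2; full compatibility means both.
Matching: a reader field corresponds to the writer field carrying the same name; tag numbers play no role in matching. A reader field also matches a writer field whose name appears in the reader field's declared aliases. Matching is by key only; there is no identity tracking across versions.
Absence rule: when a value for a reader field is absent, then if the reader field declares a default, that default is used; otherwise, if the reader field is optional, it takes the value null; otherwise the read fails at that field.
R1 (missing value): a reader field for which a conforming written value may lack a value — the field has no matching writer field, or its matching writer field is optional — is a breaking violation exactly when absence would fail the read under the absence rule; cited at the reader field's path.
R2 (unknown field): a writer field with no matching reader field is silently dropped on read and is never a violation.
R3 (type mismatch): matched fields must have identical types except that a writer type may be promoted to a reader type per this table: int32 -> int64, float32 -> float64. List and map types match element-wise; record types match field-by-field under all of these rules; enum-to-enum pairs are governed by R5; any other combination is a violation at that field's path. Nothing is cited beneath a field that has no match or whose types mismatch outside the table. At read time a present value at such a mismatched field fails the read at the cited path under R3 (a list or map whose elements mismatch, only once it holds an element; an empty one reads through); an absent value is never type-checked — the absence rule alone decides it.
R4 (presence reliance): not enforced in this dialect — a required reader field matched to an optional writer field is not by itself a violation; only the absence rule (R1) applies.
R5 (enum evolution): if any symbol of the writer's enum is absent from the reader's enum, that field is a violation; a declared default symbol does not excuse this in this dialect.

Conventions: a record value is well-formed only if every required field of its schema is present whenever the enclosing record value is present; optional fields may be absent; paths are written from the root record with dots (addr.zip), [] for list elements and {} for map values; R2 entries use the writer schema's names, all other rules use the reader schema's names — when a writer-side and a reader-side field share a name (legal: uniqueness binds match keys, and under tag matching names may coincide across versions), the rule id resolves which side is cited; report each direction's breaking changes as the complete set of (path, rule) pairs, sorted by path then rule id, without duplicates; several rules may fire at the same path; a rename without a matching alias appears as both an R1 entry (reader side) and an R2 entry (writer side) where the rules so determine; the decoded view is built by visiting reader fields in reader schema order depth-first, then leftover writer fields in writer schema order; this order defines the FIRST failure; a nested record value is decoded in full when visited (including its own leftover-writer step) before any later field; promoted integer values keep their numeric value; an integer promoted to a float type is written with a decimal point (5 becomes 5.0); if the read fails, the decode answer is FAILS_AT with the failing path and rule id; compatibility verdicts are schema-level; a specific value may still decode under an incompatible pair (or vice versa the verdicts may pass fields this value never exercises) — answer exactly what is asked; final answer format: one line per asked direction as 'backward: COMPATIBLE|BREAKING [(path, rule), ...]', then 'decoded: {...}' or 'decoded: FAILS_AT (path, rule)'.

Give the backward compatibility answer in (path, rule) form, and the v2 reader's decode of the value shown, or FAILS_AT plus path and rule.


arrows below run writer -> reader for Account
backward on Account — v2 reading data written by v1:
  Role -> Role, writer optional: channel aligns to channel
  map<string, float32> -> map<string, float32>, writer optional: scores aligns to scores
  checksum has no writer counterpart
  bool -> bool, writer optional: enabled aligns to enabled
  bool -> bool, writer optional: primary aligns to archived
  float32 -> float32, writer required: rating aligns to rating
  float32 -> float64, writer optional: price aligns to price
  => backward verdict for Account: COMPATIBLE, no violations
decode walk for Account under reader schema v2:
  channel := "HELD"
  scores := {}
  checksum := null (absent, optional -> null)
  enabled := null (absent, optional -> null)
  primary := false (from writer archived)
  rating := 3.75
  price := 3.75 (float32 -> float64)
  => decoded: {"channel": "HELD", "scores": {}, "checksum": null, "enabled": null, "primary": false, "rating": 3.75, "price": 3.75}
diffs on Account not affecting the asked answer:
  field price in record Account: type float32 changed to float64 -> fires only in the forward direction of Account, which is not asked here

backward: COMPATIBLE []; decoded: {"channel": "HELD", "scores": {}, "checksum": null, "enabled": null, "primary": false, "rating": 3.75, "price": 3.75}


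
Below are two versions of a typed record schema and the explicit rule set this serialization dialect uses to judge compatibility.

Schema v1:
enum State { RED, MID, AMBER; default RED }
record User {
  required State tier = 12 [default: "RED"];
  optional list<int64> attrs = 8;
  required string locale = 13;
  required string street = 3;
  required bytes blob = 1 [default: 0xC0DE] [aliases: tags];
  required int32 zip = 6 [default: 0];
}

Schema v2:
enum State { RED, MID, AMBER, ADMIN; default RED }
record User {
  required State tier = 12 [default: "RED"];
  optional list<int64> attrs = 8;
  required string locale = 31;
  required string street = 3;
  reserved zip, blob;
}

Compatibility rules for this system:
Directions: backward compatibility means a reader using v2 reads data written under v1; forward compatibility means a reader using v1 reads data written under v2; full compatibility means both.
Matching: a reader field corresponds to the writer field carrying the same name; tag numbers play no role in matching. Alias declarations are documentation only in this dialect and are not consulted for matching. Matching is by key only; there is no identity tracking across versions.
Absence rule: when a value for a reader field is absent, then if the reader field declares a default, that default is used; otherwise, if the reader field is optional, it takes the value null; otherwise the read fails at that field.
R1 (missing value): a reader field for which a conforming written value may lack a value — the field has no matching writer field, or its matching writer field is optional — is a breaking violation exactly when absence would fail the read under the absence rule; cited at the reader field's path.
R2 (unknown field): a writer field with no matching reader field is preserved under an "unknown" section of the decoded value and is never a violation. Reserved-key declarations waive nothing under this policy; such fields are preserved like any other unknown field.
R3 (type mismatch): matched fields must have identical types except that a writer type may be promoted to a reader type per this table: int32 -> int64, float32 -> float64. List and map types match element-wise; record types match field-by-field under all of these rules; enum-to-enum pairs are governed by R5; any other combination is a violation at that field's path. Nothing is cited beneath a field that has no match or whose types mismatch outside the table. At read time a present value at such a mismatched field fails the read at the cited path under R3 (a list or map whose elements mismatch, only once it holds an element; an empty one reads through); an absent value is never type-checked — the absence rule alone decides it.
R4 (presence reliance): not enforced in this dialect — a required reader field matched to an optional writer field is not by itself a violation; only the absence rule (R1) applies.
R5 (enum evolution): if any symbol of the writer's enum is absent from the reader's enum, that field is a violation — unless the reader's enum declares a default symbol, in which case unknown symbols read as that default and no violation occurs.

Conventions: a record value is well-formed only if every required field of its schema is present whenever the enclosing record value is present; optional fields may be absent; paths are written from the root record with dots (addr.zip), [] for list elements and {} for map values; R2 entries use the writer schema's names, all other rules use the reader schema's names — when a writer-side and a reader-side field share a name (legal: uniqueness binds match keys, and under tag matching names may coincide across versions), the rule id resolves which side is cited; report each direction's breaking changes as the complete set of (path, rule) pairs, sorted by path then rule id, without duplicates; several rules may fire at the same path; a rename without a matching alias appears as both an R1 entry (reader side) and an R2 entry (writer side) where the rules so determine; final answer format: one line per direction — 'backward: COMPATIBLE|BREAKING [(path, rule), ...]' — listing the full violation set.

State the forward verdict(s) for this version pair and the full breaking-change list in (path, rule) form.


forward: COMPATIBLE []

arrows below run writer -> reader for User
forward for User (reader v1, writer v2):
  tier: State -> State, writer required; from tier
  attrs: list<int64> -> list<int64>, writer optional; from attrs
  locale: string -> string, writer required; from locale
  street: string -> string, writer required; from street
  blob has no writer counterpart
  zip has no writer counterpart
  => forward: COMPATIBLE
the rest of the User diff is inert for this question:
  removed field zip from record User (its key "zip" joins the reserved list) -> inert for the asked User verdict: nothing fires
  enum State (field tier in record User): symbol ADMIN added -> inert for the asked User verdict: nothing fires
  removed field blob from record User (its key "blob" joins the reserved list) -> inert for the asked User verdict: nothing fires
  field locale in record User: tag 13 changed to 31 -> inert for the asked User verdict: nothing fires
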